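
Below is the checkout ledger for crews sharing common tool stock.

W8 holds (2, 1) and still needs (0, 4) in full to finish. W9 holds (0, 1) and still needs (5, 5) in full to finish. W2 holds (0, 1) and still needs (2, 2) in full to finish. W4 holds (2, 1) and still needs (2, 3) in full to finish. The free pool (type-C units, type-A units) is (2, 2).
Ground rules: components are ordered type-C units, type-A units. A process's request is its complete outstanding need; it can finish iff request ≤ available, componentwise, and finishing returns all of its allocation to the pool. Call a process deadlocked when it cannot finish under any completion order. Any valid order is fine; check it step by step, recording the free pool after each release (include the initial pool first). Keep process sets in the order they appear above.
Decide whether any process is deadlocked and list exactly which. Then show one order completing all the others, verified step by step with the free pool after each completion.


Nothing here is deadlocked.
Key observation: W2 leads a chain of completions in which each release enables another process.
A valid finishing order for the others: W2, W4, W8, W9. Check, step by step:
  pool = (2, 2)
  W2 needs (2, 2) <= (2, 2) -> finishes; pool += (0, 1) = (2, 3)
  W4 needs (2, 3) <= (2, 3) -> finishes; pool += (2, 1) = (4, 4)
  W8 needs (0, 4) <= (4, 4) -> finishes; pool += (2, 1) = (6, 5)
  W9 needs (5, 5) <= (6, 5) -> finishes; pool += (0, 1) = (6, 6)


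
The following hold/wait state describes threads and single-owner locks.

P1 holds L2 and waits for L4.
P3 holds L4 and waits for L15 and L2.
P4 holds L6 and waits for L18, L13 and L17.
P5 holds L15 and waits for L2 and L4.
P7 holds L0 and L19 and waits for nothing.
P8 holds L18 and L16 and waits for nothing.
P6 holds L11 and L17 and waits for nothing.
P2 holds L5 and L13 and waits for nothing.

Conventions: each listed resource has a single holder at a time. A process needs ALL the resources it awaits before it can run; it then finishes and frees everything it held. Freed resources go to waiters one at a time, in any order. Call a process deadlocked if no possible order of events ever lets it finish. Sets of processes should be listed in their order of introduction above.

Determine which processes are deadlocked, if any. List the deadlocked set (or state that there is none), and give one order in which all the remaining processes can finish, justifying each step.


Deadlocked set: P1, P3 and P5.
Key observation: the knot is the closed ring of waits P1 -> P3 -> P1; P5 is caught in further circular waits.
A valid finishing order for the others: P2, P8, P7, P6, P4.
Walking it through:
  P2 waits on nothing -> runs at once and releases L5 and L13
  P8 waits on nothing -> runs at once and releases L18 and L16
  P7 waits on nothing -> runs at once and releases L0 and L19
  P6 waits on nothing -> runs at once and releases L11 and L17
  run P4 (all its waits — L18, L13 and L17 — are resolved); releases L6


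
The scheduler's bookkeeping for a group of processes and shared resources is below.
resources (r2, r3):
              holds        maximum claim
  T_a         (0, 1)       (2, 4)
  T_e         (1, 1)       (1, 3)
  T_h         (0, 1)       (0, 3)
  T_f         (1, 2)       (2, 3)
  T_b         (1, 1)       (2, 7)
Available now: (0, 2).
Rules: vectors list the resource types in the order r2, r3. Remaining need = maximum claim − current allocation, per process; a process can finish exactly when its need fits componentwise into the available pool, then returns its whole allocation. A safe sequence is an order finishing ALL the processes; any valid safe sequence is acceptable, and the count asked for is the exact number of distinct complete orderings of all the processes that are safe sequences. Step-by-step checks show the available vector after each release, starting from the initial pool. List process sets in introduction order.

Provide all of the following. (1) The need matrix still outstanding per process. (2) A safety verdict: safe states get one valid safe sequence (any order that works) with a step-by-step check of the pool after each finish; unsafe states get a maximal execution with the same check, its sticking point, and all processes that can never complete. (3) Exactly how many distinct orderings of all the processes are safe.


(1) Outstanding need per process (order r2, r3):
  T_a: (2, 3)
  T_e: (0, 2)
  T_h: (0, 2)
  T_f: (1, 1)
  T_b: (1, 6)
(2) SAFE. One safe sequence: T_e, T_f, T_h, T_b, T_a.
Key observation: T_e marks the first exact bind of the order: its need (0, 2) fits the free (0, 2) with zero slack on a requested resource.
Check, step by step:
  pool = (0, 2)
  T_e: need (0, 2) fits (0, 2); releases (1, 1), pool now (1, 3)
  T_f: need (1, 1) fits (1, 3); releases (1, 2), pool now (2, 5)
  T_h: need (0, 2) fits (2, 5); releases (0, 1), pool now (2, 6)
  T_b: need (1, 6) fits (2, 6); releases (1, 1), pool now (3, 7)
  T_a: need (2, 3) fits (3, 7); releases (0, 1), pool now (3, 8)
(3) Precisely 8 of the possible complete orderings are safe sequences.


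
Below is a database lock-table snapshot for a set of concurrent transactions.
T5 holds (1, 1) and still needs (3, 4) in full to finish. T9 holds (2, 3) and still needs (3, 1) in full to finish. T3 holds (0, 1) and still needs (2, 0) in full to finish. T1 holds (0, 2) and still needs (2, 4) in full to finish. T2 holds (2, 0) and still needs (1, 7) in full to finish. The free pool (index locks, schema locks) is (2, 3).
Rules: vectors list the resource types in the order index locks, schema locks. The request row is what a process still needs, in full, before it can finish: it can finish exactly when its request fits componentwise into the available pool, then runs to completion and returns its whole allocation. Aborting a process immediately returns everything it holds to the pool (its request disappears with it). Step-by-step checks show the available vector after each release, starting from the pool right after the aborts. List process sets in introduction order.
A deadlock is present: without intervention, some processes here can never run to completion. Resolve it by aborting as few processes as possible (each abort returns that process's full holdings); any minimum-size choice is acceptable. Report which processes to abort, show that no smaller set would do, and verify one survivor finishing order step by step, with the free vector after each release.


The answer: abort T9.
Key observation: aborting T9 returns (2, 3), and T5 — hopeless before — runs at step 1 with the returned capacity in the pool.
Minimality: the empty abort set fails — the state is deadlocked as it stands.
The survivors complete as T5, T3, T2, T1. Walking it through (starting from the post-abort pool):
  pool = (4, 6)
  run T5 (needs (3, 4), free (4, 6)); after release of (1, 1) the pool is (5, 7)
  run T3 (needs (2, 0), free (5, 7)); after release of (0, 1) the pool is (5, 8)
  run T2 (needs (1, 7), free (5, 8)); after release of (2, 0) the pool is (7, 8)
  run T1 (needs (2, 4), free (7, 8)); after release of (0, 2) the pool is (7, 10)


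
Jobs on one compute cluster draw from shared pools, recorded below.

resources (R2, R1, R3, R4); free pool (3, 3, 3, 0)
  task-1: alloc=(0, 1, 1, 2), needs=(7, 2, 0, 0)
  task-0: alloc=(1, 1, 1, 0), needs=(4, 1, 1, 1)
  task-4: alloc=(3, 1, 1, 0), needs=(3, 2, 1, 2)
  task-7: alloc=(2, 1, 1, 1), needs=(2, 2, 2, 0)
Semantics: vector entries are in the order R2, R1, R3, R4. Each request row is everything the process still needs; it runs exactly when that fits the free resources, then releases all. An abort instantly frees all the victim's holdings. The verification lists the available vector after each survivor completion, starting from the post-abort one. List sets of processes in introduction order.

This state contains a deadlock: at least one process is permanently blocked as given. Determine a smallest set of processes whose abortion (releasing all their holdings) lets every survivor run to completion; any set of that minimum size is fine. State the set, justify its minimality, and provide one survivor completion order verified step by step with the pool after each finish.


The answer: abort task-1.
Key observation: task-4 could never have finished before the abort; with (0, 1, 1, 2) returned by task-1, it fits at step 2.
No smaller set exists: with zero aborts the deadlock remains.
The survivors complete as task-7, task-4, task-0. Step-by-step check (starting from the post-abort pool):
  pool = (3, 4, 4, 2)
  run task-7 (needs (2, 2, 2, 0), free (3, 4, 4, 2)); after release of (2, 1, 1, 1) the pool is (5, 5, 5, 3)
  run task-4 (needs (3, 2, 1, 2), free (5, 5, 5, 3)); after release of (3, 1, 1, 0) the pool is (8, 6, 6, 3)
  run task-0 (needs (4, 1, 1, 1), free (8, 6, 6, 3)); after release of (1, 1, 1, 0) the pool is (9, 7, 7, 3)


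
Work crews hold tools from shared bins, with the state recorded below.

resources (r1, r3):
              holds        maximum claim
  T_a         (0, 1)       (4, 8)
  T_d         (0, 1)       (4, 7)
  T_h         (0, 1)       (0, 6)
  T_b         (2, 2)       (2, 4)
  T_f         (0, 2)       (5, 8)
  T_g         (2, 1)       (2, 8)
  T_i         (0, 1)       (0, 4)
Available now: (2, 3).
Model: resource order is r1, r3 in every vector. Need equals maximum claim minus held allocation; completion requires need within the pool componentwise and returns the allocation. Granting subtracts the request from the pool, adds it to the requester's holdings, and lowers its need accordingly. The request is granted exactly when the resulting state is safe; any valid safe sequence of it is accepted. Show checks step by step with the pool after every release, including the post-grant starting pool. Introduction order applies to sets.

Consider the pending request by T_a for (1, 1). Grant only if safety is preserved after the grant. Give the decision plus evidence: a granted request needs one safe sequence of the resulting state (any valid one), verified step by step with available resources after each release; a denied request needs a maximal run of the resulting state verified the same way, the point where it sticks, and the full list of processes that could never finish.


GRANT: granting preserves safety; a valid post-grant sequence is T_b, T_i, T_h, T_a, T_g, T_d, T_f.
Key observation: after the grant the pool drops to (1, 2), which still lets T_b finish first and unwind the rest.
Verifying the post-grant state step by step:
  pool = (1, 2)
  T_b needs (0, 2) <= (1, 2) -> finishes; pool += (2, 2) = (3, 4)
  T_i needs (0, 3) <= (3, 4) -> finishes; pool += (0, 1) = (3, 5)
  T_h needs (0, 5) <= (3, 5) -> finishes; pool += (0, 1) = (3, 6)
  T_a needs (3, 6) <= (3, 6) -> finishes; pool += (1, 2) = (4, 8)
  T_g needs (0, 7) <= (4, 8) -> finishes; pool += (2, 1) = (6, 9)
  T_d needs (4, 6) <= (6, 9) -> finishes; pool += (0, 1) = (6, 10)
  T_f needs (5, 6) <= (6, 10) -> finishes; pool += (0, 2) = (6, 12)


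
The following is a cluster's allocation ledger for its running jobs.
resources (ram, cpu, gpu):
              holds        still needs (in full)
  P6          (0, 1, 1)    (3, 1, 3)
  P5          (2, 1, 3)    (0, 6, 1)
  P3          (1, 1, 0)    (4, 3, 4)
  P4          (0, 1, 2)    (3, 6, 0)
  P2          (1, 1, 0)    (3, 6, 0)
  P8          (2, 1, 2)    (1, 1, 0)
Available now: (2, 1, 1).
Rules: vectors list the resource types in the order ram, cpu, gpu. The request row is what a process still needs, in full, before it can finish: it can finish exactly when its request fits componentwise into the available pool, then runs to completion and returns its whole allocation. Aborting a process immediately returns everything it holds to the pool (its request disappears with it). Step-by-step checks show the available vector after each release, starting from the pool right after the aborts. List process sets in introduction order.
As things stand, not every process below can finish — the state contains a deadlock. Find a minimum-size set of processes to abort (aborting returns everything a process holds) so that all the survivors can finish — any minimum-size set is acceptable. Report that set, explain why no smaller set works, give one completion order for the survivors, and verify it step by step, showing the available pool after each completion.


The answer: abort P5 and P4.
Key observation: P2 had no path to completion before; after the abort of P5 and P4 ((2, 2, 5) returned), step 4 is where it fits.
No one abort is enough; case by case: P6 alone leaves P5 blocked (short on cpu); P5 alone leaves P4 blocked (short on cpu); P3 alone leaves P5 blocked (short on cpu); P4 alone leaves P5 blocked (short on cpu); P2 alone leaves P5 blocked (short on cpu); P8 alone leaves P5 blocked (short on cpu).
One survivor order: P8, P6, P3, P2. Verifying each step (post-abort pool first):
  pool = (4, 3, 6)
  P8: need (1, 1, 0) fits (4, 3, 6); releases (2, 1, 2), pool now (6, 4, 8)
  P6: need (3, 1, 3) fits (6, 4, 8); releases (0, 1, 1), pool now (6, 5, 9)
  P3: need (4, 3, 4) fits (6, 5, 9); releases (1, 1, 0), pool now (7, 6, 9)
  P2: need (3, 6, 0) fits (7, 6, 9); releases (1, 1, 0), pool now (8, 7, 9)


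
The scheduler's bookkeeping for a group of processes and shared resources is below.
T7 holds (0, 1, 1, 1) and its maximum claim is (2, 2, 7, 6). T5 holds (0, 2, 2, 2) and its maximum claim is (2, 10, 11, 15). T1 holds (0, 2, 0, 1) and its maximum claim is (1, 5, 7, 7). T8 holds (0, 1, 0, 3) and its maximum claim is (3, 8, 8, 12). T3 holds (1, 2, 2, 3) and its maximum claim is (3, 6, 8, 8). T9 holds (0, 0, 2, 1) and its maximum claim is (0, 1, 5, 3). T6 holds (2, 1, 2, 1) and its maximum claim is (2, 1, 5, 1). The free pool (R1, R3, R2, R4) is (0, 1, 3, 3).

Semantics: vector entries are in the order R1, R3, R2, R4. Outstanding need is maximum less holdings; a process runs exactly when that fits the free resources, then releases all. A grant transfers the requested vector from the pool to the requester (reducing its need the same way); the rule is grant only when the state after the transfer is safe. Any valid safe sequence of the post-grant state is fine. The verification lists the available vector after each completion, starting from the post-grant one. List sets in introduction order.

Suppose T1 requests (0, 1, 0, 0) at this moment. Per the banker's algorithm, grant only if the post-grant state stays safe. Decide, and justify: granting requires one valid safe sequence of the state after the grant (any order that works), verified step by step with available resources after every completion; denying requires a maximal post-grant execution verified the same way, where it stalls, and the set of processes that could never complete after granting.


GRANT: granting preserves safety; a valid post-grant sequence is T6, T9, T7, T1, T3, T8, T5.
Key observation: granting shrinks the pool to (0, 0, 3, 3), yet T6 still fits and the chain goes through.
Check on the post-grant state, step by step:
  pool = (0, 0, 3, 3)
  T6: need (0, 0, 3, 0) fits (0, 0, 3, 3); releases (2, 1, 2, 1), pool now (2, 1, 5, 4)
  T9: need (0, 1, 3, 2) fits (2, 1, 5, 4); releases (0, 0, 2, 1), pool now (2, 1, 7, 5)
  T7: need (2, 1, 6, 5) fits (2, 1, 7, 5); releases (0, 1, 1, 1), pool now (2, 2, 8, 6)
  T1: need (1, 2, 7, 6) fits (2, 2, 8, 6); releases (0, 3, 0, 1), pool now (2, 5, 8, 7)
  T3: need (2, 4, 6, 5) fits (2, 5, 8, 7); releases (1, 2, 2, 3), pool now (3, 7, 10, 10)
  T8: need (3, 7, 8, 9) fits (3, 7, 10, 10); releases (0, 1, 0, 3), pool now (3, 8, 10, 13)
  T5: need (2, 8, 9, 13) fits (3, 8, 10, 13); releases (0, 2, 2, 2), pool now (3, 10, 12, 15)


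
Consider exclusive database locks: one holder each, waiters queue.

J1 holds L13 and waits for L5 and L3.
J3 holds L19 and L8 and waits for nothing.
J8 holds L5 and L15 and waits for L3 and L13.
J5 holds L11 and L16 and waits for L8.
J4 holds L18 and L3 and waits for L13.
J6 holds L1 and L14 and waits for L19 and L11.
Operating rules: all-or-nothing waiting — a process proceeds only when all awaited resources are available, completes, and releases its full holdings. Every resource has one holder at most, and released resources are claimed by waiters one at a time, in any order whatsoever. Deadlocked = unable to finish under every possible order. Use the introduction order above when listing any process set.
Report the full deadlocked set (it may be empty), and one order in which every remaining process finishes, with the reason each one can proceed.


Deadlocked set: J1, J8 and J4.
Key observation: the waits loop around J1 -> J8 -> J1 with no way out; J4 is caught in further circular waits.
One completion order for the rest: J3, J5, J6.
Step-by-step check:
  run J3 (it waits on nothing); releases L19 and L8
  J5 waits on L8 — all released -> runs and releases L11 and L16
  J6 waits on L19 and L11 — all released -> runs and releases L1 and L14


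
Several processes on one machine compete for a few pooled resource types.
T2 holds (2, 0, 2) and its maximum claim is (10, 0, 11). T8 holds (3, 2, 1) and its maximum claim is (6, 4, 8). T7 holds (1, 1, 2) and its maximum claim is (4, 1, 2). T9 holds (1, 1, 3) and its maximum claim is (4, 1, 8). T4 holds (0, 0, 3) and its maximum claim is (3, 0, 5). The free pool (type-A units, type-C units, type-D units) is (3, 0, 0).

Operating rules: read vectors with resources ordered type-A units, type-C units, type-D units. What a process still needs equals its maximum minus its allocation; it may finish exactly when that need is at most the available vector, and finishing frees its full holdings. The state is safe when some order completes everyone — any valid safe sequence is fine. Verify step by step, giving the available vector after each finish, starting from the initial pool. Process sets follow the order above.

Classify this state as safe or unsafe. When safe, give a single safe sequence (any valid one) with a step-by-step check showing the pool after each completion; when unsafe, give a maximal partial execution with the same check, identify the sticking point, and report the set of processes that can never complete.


The state is SAFE; one workable sequence: T7, T4, T9, T8, T2.
Key observation: T7 marks the first exact bind of the order: its need (3, 0, 0) fits the free (3, 0, 0) with zero slack on a requested resource.
Check, step by step:
  pool = (3, 0, 0)
  run T7 (needs (3, 0, 0), free (3, 0, 0)); after release of (1, 1, 2) the pool is (4, 1, 2)
  run T4 (needs (3, 0, 2), free (4, 1, 2)); after release of (0, 0, 3) the pool is (4, 1, 5)
  run T9 (needs (3, 0, 5), free (4, 1, 5)); after release of (1, 1, 3) the pool is (5, 2, 8)
  run T8 (needs (3, 2, 7), free (5, 2, 8)); after release of (3, 2, 1) the pool is (8, 4, 9)
  run T2 (needs (8, 0, 9), free (8, 4, 9)); after release of (2, 0, 2) the pool is (10, 4, 11)


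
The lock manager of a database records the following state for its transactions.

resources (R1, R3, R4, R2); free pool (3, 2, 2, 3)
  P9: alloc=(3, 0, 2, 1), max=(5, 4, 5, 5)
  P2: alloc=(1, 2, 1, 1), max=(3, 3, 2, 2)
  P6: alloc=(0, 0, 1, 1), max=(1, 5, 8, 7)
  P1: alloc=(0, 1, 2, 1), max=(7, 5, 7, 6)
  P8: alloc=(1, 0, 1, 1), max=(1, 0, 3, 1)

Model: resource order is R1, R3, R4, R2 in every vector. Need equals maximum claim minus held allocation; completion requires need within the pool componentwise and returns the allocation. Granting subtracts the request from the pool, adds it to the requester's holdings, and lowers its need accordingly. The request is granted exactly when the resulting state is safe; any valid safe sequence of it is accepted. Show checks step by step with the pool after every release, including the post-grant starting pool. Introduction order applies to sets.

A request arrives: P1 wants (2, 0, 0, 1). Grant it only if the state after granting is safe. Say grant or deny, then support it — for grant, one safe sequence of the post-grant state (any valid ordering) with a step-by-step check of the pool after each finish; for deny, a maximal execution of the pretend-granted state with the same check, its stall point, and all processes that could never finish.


GRANT: granting preserves safety; a valid post-grant sequence is P8, P2, P9, P1, P6.
Key observation: (1, 2, 2, 2) free after granting still covers P8 first, and each release covers the next.
Check on the post-grant state, step by step:
  pool = (1, 2, 2, 2)
  run P8 (needs (0, 0, 2, 0), free (1, 2, 2, 2)); after release of (1, 0, 1, 1) the pool is (2, 2, 3, 3)
  run P2 (needs (2, 1, 1, 1), free (2, 2, 3, 3)); after release of (1, 2, 1, 1) the pool is (3, 4, 4, 4)
  run P9 (needs (2, 4, 3, 4), free (3, 4, 4, 4)); after release of (3, 0, 2, 1) the pool is (6, 4, 6, 5)
  run P1 (needs (5, 4, 5, 4), free (6, 4, 6, 5)); after release of (2, 1, 2, 2) the pool is (8, 5, 8, 7)
  run P6 (needs (1, 5, 7, 6), free (8, 5, 8, 7)); after release of (0, 0, 1, 1) the pool is (8, 5, 9, 8)


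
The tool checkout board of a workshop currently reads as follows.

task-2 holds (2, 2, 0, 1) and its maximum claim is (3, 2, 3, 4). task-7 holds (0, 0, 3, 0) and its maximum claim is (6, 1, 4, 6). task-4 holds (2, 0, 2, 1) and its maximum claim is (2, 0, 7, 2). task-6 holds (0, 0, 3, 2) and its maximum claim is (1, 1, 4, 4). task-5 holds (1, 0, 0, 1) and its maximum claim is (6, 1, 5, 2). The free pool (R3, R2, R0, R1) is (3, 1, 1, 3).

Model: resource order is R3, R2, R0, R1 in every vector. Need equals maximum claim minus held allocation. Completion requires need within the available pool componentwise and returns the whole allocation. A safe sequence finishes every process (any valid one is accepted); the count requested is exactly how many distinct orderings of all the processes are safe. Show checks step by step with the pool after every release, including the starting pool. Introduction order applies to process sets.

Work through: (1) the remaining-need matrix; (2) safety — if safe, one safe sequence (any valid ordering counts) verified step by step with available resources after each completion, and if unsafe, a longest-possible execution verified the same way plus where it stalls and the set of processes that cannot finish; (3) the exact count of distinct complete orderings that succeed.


(1) Need matrix, components ordered R3, R2, R0, R1:
  task-2: (1, 0, 3, 3)
  task-7: (6, 1, 1, 6)
  task-4: (0, 0, 5, 1)
  task-6: (1, 1, 1, 2)
  task-5: (5, 1, 5, 1)
(2) UNSAFE — no complete ordering exists.
Key observation: after task-6, task-2 the pool peaks at (5, 3, 4, 6), and each blocked process is short somewhere: task-7 on R3; task-4 on R0; task-5 on R0.
The run task-6, task-2 cannot be extended any further. Verifying each step:
  pool = (3, 1, 1, 3)
  task-6: need (1, 1, 1, 2) fits (3, 1, 1, 3); releases (0, 0, 3, 2), pool now (3, 1, 4, 5)
  task-2: need (1, 0, 3, 3) fits (3, 1, 4, 5); releases (2, 2, 0, 1), pool now (5, 3, 4, 6)
  blocked: task-7 wants (6, 1, 1, 6), pool (5, 3, 4, 6) — not enough R3
  blocked: task-4 wants (0, 0, 5, 1), pool (5, 3, 4, 6) — not enough R0
  blocked: task-5 wants (5, 1, 5, 1), pool (5, 3, 4, 6) — not enough R0
Never able to finish: task-7, task-4 and task-5.
(3) Exactly 0 of the possible complete orderings are safe sequences.


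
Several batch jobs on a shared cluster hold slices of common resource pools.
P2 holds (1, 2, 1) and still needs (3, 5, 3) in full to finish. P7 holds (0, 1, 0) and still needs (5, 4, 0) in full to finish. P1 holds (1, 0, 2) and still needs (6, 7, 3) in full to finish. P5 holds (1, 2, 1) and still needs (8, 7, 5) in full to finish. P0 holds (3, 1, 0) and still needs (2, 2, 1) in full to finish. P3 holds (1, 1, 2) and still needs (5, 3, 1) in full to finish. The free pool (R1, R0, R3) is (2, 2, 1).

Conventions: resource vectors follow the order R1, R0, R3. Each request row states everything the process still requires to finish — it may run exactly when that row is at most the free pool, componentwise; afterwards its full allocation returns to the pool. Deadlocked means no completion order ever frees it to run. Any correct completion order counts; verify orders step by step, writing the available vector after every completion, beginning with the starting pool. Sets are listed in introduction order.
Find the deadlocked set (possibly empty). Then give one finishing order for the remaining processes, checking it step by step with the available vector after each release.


The deadlocked set is empty.
Key observation: no deadlock: P0 fits now, and the freed resources carry the rest through.
The rest can finish in the order P0, P3, P7, P2, P1, P5. Step-by-step check:
  pool = (2, 2, 1)
  run P0 (needs (2, 2, 1), free (2, 2, 1)); after release of (3, 1, 0) the pool is (5, 3, 1)
  run P3 (needs (5, 3, 1), free (5, 3, 1)); after release of (1, 1, 2) the pool is (6, 4, 3)
  run P7 (needs (5, 4, 0), free (6, 4, 3)); after release of (0, 1, 0) the pool is (6, 5, 3)
  run P2 (needs (3, 5, 3), free (6, 5, 3)); after release of (1, 2, 1) the pool is (7, 7, 4)
  run P1 (needs (6, 7, 3), free (7, 7, 4)); after release of (1, 0, 2) the pool is (8, 7, 6)
  run P5 (needs (8, 7, 5), free (8, 7, 6)); after release of (1, 2, 1) the pool is (9, 9, 7)


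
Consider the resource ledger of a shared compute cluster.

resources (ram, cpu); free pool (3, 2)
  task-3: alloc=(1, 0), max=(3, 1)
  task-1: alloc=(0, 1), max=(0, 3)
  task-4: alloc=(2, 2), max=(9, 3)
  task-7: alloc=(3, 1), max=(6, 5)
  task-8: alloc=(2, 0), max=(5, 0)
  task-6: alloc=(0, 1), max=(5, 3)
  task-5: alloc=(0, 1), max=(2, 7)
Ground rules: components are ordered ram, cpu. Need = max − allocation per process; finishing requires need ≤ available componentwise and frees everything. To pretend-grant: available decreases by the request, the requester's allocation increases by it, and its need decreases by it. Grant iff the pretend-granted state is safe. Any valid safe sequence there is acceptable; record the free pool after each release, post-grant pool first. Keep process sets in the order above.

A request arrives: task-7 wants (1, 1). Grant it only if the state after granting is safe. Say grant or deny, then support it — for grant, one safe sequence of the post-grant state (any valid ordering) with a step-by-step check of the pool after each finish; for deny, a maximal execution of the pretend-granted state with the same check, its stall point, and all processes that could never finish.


DENY — the pretend-granted state is unsafe.
Key observation: after task-3, task-8 the pool peaks at (5, 1), and each blocked process is short somewhere: task-1 on cpu; task-4 on ram; task-7 on cpu; task-6 on cpu; task-5 on cpu.
On the post-grant state, task-3, task-8 is a maximal run — nothing extends it. Step-by-step check:
  pool = (2, 1)
  task-3 needs (2, 1) <= (2, 1) -> finishes; pool += (1, 0) = (3, 1)
  task-8 needs (3, 0) <= (3, 1) -> finishes; pool += (2, 0) = (5, 1)
  task-1 still needs (0, 2) but only (5, 1) is free — short on cpu
  task-4 still needs (7, 1) but only (5, 1) is free — short on ram
  task-7 still needs (2, 3) but only (5, 1) is free — short on cpu
  task-6 still needs (5, 2) but only (5, 1) is free — short on cpu
  task-5 still needs (2, 6) but only (5, 1) is free — short on cpu
Post-grant, the permanently blocked set is task-1, task-4, task-7, task-6 and task-5.


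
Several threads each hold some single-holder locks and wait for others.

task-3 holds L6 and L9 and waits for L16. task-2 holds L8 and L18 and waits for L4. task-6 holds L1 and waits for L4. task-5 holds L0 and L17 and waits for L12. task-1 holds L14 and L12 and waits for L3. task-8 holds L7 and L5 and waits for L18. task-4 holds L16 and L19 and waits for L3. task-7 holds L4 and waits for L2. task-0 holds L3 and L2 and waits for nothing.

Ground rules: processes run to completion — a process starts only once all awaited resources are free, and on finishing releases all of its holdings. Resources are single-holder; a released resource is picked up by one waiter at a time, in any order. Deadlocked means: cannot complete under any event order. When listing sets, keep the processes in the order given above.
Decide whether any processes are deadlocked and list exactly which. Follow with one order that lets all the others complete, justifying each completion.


Nothing here is deadlocked.
Key observation: the wait relation is loop-free; peeling off processes with no waits unwinds the whole state.
One completion order for the rest: task-0, task-7, task-2, task-4, task-6, task-1, task-8, task-5, task-3.
Step-by-step check:
  run task-0 (it waits on nothing); releases L3 and L2
  run task-7 (all its waits — L2 — are resolved); releases L4
  run task-2 (all its waits — L4 — are resolved); releases L8 and L18
  run task-4 (all its waits — L3 — are resolved); releases L16 and L19
  run task-6 (all its waits — L4 — are resolved); releases L1
  run task-1 (all its waits — L3 — are resolved); releases L14 and L12
  run task-8 (all its waits — L18 — are resolved); releases L7 and L5
  run task-5 (all its waits — L12 — are resolved); releases L0 and L17
  run task-3 (all its waits — L16 — are resolved); releases L6 and L9


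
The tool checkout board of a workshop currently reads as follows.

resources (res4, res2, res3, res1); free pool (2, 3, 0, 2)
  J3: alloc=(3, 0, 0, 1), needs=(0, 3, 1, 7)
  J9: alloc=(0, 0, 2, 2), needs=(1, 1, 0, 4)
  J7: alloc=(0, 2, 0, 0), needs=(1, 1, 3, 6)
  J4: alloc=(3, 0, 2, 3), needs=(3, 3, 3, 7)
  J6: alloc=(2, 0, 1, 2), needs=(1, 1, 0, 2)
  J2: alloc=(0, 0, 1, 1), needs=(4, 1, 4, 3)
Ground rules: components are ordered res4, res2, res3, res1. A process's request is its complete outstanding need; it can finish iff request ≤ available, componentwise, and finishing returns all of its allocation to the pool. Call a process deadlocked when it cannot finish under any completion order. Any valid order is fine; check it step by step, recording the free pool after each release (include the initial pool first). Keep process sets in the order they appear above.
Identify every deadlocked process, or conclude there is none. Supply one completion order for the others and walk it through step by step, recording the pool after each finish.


The deadlocked set is J3, J4 and J2.
Key observation: after J6, J9, J7 the pool peaks at (4, 5, 3, 6), and each blocked process is short somewhere: J3 on res1; J4 on res1; J2 on res3.
One completion order for the rest: J6, J9, J7. Step-by-step check:
  pool = (2, 3, 0, 2)
  J6 needs (1, 1, 0, 2) <= (2, 3, 0, 2) -> finishes; pool += (2, 0, 1, 2) = (4, 3, 1, 4)
  J9 needs (1, 1, 0, 4) <= (4, 3, 1, 4) -> finishes; pool += (0, 0, 2, 2) = (4, 3, 3, 6)
  J7 needs (1, 1, 3, 6) <= (4, 3, 3, 6) -> finishes; pool += (0, 2, 0, 0) = (4, 5, 3, 6)
The blocked processes can never fit:
  J3 still needs (0, 3, 1, 7) but only (4, 5, 3, 6) is free — short on res1
  J4 still needs (3, 3, 3, 7) but only (4, 5, 3, 6) is free — short on res1
  J2 still needs (4, 1, 4, 3) but only (4, 5, 3, 6) is free — short on res3


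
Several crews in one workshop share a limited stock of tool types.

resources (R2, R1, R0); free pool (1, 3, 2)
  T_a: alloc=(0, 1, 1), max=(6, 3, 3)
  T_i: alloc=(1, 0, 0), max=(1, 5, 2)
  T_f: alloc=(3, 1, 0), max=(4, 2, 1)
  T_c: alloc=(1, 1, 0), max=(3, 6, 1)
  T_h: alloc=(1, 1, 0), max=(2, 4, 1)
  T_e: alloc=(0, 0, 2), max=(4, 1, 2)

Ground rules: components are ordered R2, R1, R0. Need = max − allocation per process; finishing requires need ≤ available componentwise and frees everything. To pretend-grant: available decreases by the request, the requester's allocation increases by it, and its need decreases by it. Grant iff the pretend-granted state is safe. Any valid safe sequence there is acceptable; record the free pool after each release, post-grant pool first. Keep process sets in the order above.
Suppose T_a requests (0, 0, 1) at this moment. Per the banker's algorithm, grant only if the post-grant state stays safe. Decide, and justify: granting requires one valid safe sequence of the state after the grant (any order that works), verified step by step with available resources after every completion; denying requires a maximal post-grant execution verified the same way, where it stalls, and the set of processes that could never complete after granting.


GRANT. The post-grant state is safe; one safe sequence: T_h, T_f, T_e, T_c, T_i, T_a.
Key observation: even at the reduced pool (1, 3, 1), T_h fits immediately, so safety survives the grant.
Verifying the post-grant state step by step:
  pool = (1, 3, 1)
  T_h needs (1, 3, 1) <= (1, 3, 1) -> finishes; pool += (1, 1, 0) = (2, 4, 1)
  T_f needs (1, 1, 1) <= (2, 4, 1) -> finishes; pool += (3, 1, 0) = (5, 5, 1)
  T_e needs (4, 1, 0) <= (5, 5, 1) -> finishes; pool += (0, 0, 2) = (5, 5, 3)
  T_c needs (2, 5, 1) <= (5, 5, 3) -> finishes; pool += (1, 1, 0) = (6, 6, 3)
  T_i needs (0, 5, 2) <= (6, 6, 3) -> finishes; pool += (1, 0, 0) = (7, 6, 3)
  T_a needs (6, 2, 1) <= (7, 6, 3) -> finishes; pool += (0, 1, 2) = (7, 7, 5)


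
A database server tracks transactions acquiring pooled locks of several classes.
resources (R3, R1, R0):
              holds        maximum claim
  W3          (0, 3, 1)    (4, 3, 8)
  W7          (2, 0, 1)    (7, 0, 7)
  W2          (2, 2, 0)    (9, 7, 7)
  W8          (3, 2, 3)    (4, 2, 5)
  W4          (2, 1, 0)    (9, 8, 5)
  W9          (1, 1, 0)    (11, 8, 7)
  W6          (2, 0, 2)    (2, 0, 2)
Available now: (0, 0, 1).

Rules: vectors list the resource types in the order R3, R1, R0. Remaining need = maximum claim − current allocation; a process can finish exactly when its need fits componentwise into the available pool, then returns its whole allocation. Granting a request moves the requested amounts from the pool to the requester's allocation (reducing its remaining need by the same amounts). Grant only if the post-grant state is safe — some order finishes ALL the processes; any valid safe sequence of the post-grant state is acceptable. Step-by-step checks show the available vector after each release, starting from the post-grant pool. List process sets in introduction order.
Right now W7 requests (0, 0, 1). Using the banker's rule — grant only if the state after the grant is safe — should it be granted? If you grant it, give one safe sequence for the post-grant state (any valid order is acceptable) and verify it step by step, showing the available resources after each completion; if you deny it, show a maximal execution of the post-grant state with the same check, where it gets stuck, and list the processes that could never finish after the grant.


GRANT: granting preserves safety; a valid post-grant sequence is W6, W8, W7, W3, W2, W4, W9.
Key observation: the transfer keeps a workable pool ((0, 0, 0)); W6 starts the safe sequence.
Verifying the post-grant state step by step:
  pool = (0, 0, 0)
  W6: need (0, 0, 0) fits (0, 0, 0); releases (2, 0, 2), pool now (2, 0, 2)
  W8: need (1, 0, 2) fits (2, 0, 2); releases (3, 2, 3), pool now (5, 2, 5)
  W7: need (5, 0, 5) fits (5, 2, 5); releases (2, 0, 2), pool now (7, 2, 7)
  W3: need (4, 0, 7) fits (7, 2, 7); releases (0, 3, 1), pool now (7, 5, 8)
  W2: need (7, 5, 7) fits (7, 5, 8); releases (2, 2, 0), pool now (9, 7, 8)
  W4: need (7, 7, 5) fits (9, 7, 8); releases (2, 1, 0), pool now (11, 8, 8)
  W9: need (10, 7, 7) fits (11, 8, 8); releases (1, 1, 0), pool now (12, 9, 8)


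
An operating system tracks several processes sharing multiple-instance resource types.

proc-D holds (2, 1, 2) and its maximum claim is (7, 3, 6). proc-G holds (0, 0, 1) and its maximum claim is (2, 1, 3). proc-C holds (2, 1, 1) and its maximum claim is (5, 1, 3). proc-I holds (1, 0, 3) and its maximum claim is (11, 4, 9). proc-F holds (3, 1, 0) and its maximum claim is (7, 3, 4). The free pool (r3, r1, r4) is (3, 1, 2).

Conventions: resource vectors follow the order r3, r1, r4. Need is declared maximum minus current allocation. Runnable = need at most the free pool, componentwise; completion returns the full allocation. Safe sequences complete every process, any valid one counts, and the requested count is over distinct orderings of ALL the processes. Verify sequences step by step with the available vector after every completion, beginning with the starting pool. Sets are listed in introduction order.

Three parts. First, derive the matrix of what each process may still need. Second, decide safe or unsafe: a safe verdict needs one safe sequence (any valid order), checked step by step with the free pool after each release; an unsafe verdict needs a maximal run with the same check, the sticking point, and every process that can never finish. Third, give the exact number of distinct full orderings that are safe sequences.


(1) Remaining need (order r3, r1, r4):
  proc-D: (5, 2, 4)
  proc-G: (2, 1, 2)
  proc-C: (3, 0, 2)
  proc-I: (10, 4, 6)
  proc-F: (4, 2, 4)
(2) SAFE. One safe sequence: proc-C, proc-G, proc-F, proc-D, proc-I.
Key observation: the first exact fit in this order is proc-C — it needs (3, 0, 2) with (3, 1, 2) free, meeting a requested resource to the last unit.
Walking it through:
  pool = (3, 1, 2)
  proc-C needs (3, 0, 2) <= (3, 1, 2) -> finishes; pool += (2, 1, 1) = (5, 2, 3)
  proc-G needs (2, 1, 2) <= (5, 2, 3) -> finishes; pool += (0, 0, 1) = (5, 2, 4)
  proc-F needs (4, 2, 4) <= (5, 2, 4) -> finishes; pool += (3, 1, 0) = (8, 3, 4)
  proc-D needs (5, 2, 4) <= (8, 3, 4) -> finishes; pool += (2, 1, 2) = (10, 4, 6)
  proc-I needs (10, 4, 6) <= (10, 4, 6) -> finishes; pool += (1, 0, 3) = (11, 4, 9)
(3) The exact count: 4 of the possible complete orderings are safe sequences.


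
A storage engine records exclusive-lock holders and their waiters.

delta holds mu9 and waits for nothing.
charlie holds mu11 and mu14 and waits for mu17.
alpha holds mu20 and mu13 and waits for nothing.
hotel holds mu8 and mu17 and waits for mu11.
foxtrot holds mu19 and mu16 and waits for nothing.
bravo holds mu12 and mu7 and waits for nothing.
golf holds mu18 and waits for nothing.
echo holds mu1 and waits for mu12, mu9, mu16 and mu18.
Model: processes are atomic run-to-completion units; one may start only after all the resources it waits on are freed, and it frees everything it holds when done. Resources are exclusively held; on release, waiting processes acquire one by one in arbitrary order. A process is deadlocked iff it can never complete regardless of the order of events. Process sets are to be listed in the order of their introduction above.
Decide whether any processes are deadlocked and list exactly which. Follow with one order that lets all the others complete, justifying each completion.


Deadlocked: charlie and hotel.
Key observation: charlie -> hotel -> charlie is a circular wait — nothing in it can go first; no other process is dragged down with it.
The rest can finish in the order alpha, foxtrot, bravo, golf, delta, echo.
Step-by-step check:
  alpha waits on nothing -> runs at once and releases mu20 and mu13
  foxtrot waits on nothing -> runs at once and releases mu19 and mu16
  bravo waits on nothing -> runs at once and releases mu12 and mu7
  golf waits on nothing -> runs at once and releases mu18
  delta waits on nothing -> runs at once and releases mu9
  run echo (all its waits — mu12, mu9, mu16 and mu18 — are resolved); releases mu1


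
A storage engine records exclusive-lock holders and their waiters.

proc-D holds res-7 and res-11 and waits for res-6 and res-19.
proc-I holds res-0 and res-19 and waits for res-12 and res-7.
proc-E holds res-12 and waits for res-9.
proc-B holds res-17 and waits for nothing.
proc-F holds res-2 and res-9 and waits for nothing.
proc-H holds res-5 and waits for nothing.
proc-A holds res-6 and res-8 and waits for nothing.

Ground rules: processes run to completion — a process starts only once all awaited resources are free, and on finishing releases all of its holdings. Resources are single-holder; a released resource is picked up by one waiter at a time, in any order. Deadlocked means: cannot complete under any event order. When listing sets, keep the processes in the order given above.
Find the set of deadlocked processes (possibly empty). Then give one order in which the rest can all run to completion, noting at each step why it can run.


The deadlocked set is proc-D and proc-I.
Key observation: the knot is the closed ring of waits proc-D -> proc-I -> proc-D; no other process is dragged down with it.
The rest can finish in the order proc-F, proc-B, proc-A, proc-H, proc-E.
Step-by-step check:
  proc-F: no waits; runs immediately, freeing res-2 and res-9
  proc-B: no waits; runs immediately, freeing res-17
  proc-A: no waits; runs immediately, freeing res-6 and res-8
  proc-H: no waits; runs immediately, freeing res-5
  proc-E waits on res-9 — all released -> runs and releases res-12
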